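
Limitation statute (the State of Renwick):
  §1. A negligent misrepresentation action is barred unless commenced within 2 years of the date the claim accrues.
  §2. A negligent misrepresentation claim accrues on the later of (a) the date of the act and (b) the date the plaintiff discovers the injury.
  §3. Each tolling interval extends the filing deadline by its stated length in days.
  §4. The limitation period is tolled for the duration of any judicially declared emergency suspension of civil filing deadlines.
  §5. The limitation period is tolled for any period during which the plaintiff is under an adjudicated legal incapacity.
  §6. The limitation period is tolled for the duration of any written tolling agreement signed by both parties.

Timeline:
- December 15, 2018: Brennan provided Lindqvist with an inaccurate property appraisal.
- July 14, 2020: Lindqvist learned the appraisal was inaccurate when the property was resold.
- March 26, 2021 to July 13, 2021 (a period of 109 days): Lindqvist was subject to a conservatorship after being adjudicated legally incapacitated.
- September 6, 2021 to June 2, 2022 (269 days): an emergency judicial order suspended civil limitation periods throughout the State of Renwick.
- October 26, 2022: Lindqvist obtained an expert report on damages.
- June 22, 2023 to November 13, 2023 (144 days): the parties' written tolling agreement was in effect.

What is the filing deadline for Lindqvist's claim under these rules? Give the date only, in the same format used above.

Because discovery on July 14, 2020 post-dates the December 15, 2018 act, accrual under the later-of rule falls on July 14, 2020.
2 years from July 14, 2020 is July 14, 2022.
The plaintiff's legal incapacity from March 26, 2021 to July 13, 2021 tolled the period for 109 days, extending the deadline to October 31, 2022.
The period was tolled for 269 days by the emergency suspension of filing deadlines (September 6, 2021 to June 2, 2022), pushing the deadline to July 27, 2023.
The period was tolled for 144 days by the written tolling agreement (June 22, 2023 to November 13, 2023), pushing the deadline to December 18, 2023.
The other events in the timeline have no effect on the limitation period under the stated rules.

December 18, 2023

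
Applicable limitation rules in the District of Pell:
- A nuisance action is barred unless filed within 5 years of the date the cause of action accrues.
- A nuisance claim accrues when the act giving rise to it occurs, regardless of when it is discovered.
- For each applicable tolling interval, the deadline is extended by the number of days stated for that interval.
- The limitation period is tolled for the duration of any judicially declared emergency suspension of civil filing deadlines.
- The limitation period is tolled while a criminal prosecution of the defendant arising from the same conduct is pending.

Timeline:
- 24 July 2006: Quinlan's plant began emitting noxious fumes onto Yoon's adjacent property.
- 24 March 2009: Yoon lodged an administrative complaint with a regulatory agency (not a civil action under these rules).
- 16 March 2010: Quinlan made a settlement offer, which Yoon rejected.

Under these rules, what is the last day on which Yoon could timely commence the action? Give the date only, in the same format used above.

The limitation period began to run on 24 July 2006.
5 years from 24 July 2006 is 24 July 2011.
None of the other events listed affects the running of the period under the stated rules.

24 July 2011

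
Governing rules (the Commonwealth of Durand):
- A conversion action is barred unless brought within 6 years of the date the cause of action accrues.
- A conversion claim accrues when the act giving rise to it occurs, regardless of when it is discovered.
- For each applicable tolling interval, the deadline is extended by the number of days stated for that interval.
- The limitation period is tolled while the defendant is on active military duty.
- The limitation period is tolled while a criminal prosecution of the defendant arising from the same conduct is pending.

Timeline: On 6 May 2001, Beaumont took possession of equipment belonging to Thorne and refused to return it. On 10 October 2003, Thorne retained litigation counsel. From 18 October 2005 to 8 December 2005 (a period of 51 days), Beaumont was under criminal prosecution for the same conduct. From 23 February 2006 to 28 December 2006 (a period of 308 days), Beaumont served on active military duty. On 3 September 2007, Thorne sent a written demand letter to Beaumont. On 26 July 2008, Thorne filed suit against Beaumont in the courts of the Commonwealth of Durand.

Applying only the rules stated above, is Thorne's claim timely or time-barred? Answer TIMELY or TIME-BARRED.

The claim accrued on 6 May 2001, when the wrongful act occurred.
Adding the 6 years base period to 6 May 2001 gives a deadline of 6 May 2007, before any tolling.
The period was tolled for 51 days by the pending criminal prosecution (18 October 2005 to 8 December 2005), pushing the deadline to 26 June 2007.
The defendant's active military service from 23 February 2006 to 28 December 2006 tolled the period for 308 days, extending the deadline to 29 April 2008.
Nothing else in the chronology tolls or restarts the period.
Thorne filed on 26 July 2008, after the 29 April 2008 deadline, so the action is time-barred.

TIME-BARRED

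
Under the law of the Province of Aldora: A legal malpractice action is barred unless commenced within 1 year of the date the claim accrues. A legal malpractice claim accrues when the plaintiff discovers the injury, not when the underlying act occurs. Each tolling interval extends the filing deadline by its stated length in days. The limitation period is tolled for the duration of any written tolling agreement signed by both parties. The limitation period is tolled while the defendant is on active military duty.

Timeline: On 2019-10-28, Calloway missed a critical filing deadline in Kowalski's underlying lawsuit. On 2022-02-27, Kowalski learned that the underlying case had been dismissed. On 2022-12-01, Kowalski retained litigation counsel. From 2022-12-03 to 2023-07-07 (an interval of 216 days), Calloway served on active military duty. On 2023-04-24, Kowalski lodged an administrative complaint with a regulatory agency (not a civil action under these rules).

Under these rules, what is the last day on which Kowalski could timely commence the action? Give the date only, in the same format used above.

The claim did not accrue until Kowalski discovered the injury on 2022-02-27; the 2019-10-28 act date does not start the clock under the stated rule.
1 year from 2022-02-27 is 2023-02-27.
Because the defendant's active military service ran from 2022-12-03 to 2023-07-07, the deadline is extended by 216 days to 2023-10-01.
None of the other events listed affects the running of the period under the stated rules.

2023-10-01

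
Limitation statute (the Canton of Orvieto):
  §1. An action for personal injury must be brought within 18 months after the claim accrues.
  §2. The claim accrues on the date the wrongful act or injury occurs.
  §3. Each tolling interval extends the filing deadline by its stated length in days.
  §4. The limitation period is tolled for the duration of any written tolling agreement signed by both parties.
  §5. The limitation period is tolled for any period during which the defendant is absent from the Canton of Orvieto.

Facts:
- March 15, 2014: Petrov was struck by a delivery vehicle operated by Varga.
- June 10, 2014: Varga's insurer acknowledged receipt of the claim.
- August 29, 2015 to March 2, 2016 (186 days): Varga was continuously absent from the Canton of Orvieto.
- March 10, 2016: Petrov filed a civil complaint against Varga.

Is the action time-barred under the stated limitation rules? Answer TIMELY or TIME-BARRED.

TIMELY

The claim accrued on March 15, 2014, when the wrongful act occurred.
Adding the 18 months base period to March 15, 2014 gives a deadline of September 15, 2015, before any tolling.
Because the defendant's absence from the jurisdiction ran from August 29, 2015 to March 2, 2016, the deadline is extended by 186 days to March 19, 2016.
None of the other events listed affects the running of the period under the stated rules.
Petrov filed on March 10, 2016, before the March 19, 2016 deadline, so the action is timely.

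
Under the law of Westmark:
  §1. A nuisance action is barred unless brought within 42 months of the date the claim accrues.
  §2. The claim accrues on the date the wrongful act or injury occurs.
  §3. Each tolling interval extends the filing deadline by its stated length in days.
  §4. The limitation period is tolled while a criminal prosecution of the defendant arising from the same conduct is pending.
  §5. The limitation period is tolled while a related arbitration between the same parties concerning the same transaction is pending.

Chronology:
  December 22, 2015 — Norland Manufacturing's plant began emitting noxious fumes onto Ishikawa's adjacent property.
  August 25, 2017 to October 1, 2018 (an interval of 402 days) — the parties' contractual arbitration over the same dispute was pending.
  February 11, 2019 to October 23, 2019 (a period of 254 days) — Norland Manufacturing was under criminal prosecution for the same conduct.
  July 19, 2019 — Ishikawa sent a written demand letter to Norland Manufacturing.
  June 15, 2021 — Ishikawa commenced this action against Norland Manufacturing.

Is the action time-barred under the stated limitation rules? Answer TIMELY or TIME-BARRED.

TIME-BARRED

The limitation period began to run on December 22, 2015.
The untolled deadline — 42 months after December 22, 2015 — is June 22, 2019.
The pending related arbitration from August 25, 2017 to October 1, 2018 tolled the period for 402 days, extending the deadline to July 28, 2020.
Because the pending criminal prosecution ran from February 11, 2019 to October 23, 2019, the deadline is extended by 254 days to April 8, 2021.
The other events in the timeline have no effect on the limitation period under the stated rules.
Filing on June 15, 2021 missed the April 8, 2021 deadline — the action is time-barred.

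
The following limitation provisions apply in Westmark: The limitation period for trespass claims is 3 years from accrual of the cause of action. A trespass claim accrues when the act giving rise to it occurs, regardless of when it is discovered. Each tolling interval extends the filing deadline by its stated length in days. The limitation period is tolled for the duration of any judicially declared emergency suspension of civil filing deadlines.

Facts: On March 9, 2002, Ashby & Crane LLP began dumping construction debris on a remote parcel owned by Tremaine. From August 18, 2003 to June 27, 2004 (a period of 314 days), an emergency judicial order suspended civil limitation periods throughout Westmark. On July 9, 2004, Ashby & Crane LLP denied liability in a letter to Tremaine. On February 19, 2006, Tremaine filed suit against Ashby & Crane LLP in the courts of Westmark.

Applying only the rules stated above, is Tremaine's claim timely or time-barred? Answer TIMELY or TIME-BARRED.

The claim accrued on March 9, 2002, when the wrongful act occurred.
3 years from March 9, 2002 is March 9, 2005.
The period was tolled for 314 days by the emergency suspension of filing deadlines (August 18, 2003 to June 27, 2004), pushing the deadline to January 17, 2006.
The other events in the timeline have no effect on the limitation period under the stated rules.
Tremaine filed on February 19, 2006, after the January 17, 2006 deadline, so the action is time-barred.

TIME-BARRED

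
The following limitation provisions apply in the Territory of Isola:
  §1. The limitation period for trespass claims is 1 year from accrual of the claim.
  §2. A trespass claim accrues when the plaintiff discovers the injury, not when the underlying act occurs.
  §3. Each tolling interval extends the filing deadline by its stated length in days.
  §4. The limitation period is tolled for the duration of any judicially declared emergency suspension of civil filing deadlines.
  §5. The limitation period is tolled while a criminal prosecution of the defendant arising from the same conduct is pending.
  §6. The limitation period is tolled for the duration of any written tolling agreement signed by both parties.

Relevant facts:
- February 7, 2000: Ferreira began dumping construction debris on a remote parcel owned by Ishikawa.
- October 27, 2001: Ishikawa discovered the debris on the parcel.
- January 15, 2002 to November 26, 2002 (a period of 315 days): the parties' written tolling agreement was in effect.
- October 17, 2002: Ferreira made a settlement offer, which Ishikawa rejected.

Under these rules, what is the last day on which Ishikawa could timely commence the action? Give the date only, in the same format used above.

September 7, 2003

Under the discovery rule, the claim accrued on October 27, 2001, when Ishikawa discovered the injury — not on the February 7, 2000 date of the underlying act.
1 year from October 27, 2001 is October 27, 2002.
The written tolling agreement from January 15, 2002 to November 26, 2002 tolled the period for 315 days, extending the deadline to September 7, 2003.
The other events in the timeline have no effect on the limitation period under the stated rules.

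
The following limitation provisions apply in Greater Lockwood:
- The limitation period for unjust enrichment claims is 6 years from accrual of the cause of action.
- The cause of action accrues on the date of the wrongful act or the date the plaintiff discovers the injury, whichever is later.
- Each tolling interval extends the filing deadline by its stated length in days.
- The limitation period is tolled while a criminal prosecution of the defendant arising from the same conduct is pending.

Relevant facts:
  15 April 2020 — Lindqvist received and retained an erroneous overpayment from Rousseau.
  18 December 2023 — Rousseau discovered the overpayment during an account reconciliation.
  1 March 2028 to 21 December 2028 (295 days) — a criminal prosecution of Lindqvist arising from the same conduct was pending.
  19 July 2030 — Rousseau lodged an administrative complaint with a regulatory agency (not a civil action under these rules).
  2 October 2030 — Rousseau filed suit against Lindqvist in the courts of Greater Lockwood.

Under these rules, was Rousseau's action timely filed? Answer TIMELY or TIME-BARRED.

TIMELY

The claim accrued on 18 December 2023 — the later of the 15 April 2020 act and the 18 December 2023 discovery.
Adding the 6 years base period to 18 December 2023 gives a deadline of 18 December 2029, before any tolling.
Because the pending criminal prosecution ran from 1 March 2028 to 21 December 2028, the deadline is extended by 295 days to 9 October 2030.
The other events in the timeline have no effect on the limitation period under the stated rules.
The 2 October 2030 filing precedes the 9 October 2030 deadline; the claim is timely.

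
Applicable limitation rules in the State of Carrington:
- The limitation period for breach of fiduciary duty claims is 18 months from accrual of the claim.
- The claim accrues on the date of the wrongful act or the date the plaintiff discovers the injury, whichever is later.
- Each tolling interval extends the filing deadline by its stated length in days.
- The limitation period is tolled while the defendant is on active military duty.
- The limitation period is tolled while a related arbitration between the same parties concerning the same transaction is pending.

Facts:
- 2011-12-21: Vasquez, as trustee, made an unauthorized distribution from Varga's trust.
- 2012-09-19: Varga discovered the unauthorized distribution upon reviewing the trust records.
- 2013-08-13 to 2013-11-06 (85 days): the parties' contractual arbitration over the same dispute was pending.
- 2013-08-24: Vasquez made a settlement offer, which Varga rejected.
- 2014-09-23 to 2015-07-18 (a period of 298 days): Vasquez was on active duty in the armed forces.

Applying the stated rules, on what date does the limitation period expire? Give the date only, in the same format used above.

Taking the later of the act (2011-12-21) and discovery (2012-09-19), the claim accrued on 2012-09-19.
The untolled deadline — 18 months after 2012-09-19 — is 2014-03-19.
Because the pending related arbitration ran from 2013-08-13 to 2013-11-06, the deadline is extended by 85 days to 2014-06-12.
The defendant's active military service from 2014-09-23 to 2015-07-18 began after the period had already run on 2014-06-12, so it has no tolling effect.
Nothing else in the chronology tolls or restarts the period.

2014-06-12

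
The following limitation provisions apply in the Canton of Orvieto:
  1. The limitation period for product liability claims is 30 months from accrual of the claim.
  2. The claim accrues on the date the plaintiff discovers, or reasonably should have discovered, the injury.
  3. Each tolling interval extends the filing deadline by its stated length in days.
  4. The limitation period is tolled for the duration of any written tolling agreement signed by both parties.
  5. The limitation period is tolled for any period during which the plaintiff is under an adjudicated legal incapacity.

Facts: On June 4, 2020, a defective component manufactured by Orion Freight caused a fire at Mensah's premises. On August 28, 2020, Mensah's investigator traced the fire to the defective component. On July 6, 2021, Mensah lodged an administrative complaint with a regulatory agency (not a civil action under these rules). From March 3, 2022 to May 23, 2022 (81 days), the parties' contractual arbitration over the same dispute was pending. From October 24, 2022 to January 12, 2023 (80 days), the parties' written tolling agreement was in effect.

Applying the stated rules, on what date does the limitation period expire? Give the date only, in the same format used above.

Under the discovery rule, the claim accrued on August 28, 2020, when Mensah discovered the injury — not on the June 4, 2020 date of the underlying act.
The untolled deadline — 30 months after August 28, 2020 — is February 28, 2023.
The written tolling agreement from October 24, 2022 to January 12, 2023 tolled the period for 80 days, extending the deadline to May 19, 2023.
Although a pending arbitration ran from March 3, 2022 to May 23, 2022, the stated rules do not make that a tolling event, so it is disregarded.
None of the other events listed affects the running of the period under the stated rules.

May 19, 2023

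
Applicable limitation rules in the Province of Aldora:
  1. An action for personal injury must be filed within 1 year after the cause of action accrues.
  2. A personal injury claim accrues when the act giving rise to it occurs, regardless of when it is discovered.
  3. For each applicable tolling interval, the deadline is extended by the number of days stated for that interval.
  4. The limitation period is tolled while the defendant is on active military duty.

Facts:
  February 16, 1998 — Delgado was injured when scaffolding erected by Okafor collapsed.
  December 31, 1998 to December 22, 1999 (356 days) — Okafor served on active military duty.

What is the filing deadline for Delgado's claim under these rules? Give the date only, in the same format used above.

The claim accrued on February 16, 1998, when the wrongful act occurred.
Adding the 1 year base period to February 16, 1998 gives a deadline of February 16, 1999, before any tolling.
The defendant's active military service from December 31, 1998 to December 22, 1999 tolled the period for 356 days, extending the deadline to February 7, 2000.

February 7, 2000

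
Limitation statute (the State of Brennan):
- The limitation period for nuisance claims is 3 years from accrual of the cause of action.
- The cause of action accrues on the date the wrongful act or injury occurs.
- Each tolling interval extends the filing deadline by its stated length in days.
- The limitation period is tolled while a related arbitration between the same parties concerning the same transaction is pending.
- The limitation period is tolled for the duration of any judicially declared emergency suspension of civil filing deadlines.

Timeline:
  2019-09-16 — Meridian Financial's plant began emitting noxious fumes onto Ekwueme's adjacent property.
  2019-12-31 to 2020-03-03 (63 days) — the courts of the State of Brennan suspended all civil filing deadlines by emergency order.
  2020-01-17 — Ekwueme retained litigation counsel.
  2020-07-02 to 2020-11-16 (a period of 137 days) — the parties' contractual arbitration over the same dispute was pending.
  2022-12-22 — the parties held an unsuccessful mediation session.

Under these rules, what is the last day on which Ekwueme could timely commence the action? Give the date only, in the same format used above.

The claim accrued on 2019-09-16, when the wrongful act occurred.
Adding the 3 years base period to 2019-09-16 gives a deadline of 2022-09-16, before any tolling.
Because the emergency suspension of filing deadlines ran from 2019-12-31 to 2020-03-03, the deadline is extended by 63 days to 2022-11-18.
Because the pending related arbitration ran from 2020-07-02 to 2020-11-16, the deadline is extended by 137 days to 2023-04-04.
None of the other events listed affects the running of the period under the stated rules.

2023-04-04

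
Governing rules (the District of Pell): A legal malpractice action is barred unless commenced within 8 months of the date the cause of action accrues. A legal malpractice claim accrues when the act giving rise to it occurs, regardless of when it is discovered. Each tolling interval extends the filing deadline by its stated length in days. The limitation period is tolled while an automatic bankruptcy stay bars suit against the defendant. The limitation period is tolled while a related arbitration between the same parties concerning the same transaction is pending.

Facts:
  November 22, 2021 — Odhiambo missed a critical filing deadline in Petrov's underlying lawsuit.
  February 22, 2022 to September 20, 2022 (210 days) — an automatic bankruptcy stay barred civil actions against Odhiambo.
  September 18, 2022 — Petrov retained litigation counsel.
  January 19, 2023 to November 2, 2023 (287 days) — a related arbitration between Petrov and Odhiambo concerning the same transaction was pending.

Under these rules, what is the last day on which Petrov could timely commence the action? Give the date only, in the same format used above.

The claim accrued on November 22, 2021, when the wrongful act occurred.
Adding the 8 months base period to November 22, 2021 gives a deadline of July 22, 2022, before any tolling.
The automatic bankruptcy stay from February 22, 2022 to September 20, 2022 tolled the period for 210 days, extending the deadline to February 17, 2023.
Because the pending related arbitration ran from January 19, 2023 to November 2, 2023, the deadline is extended by 287 days to December 1, 2023.
None of the other events listed affects the running of the period under the stated rules.

December 1, 2023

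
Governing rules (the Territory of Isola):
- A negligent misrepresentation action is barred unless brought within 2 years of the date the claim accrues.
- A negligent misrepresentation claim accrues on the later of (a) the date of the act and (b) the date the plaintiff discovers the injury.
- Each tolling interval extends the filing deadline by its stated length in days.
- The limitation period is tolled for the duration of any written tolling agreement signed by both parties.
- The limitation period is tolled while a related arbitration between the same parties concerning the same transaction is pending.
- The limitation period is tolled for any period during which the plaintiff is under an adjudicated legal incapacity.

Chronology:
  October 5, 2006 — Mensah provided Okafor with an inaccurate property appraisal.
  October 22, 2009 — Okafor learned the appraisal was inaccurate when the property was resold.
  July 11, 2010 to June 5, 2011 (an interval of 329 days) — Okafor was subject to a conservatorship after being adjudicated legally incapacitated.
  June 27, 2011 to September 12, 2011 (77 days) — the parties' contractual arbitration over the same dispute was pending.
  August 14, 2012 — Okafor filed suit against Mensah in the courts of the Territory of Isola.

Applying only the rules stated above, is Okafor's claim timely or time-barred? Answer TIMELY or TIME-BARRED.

TIMELY

The claim accrued on October 22, 2009 — the later of the October 5, 2006 act and the October 22, 2009 discovery.
Adding the 2 years base period to October 22, 2009 gives a deadline of October 22, 2011, before any tolling.
The plaintiff's legal incapacity from July 11, 2010 to June 5, 2011 tolled the period for 329 days, extending the deadline to September 15, 2012.
Because the pending related arbitration ran from June 27, 2011 to September 12, 2011, the deadline is extended by 77 days to December 1, 2012.
The August 14, 2012 filing precedes the December 1, 2012 deadline; the claim is timely.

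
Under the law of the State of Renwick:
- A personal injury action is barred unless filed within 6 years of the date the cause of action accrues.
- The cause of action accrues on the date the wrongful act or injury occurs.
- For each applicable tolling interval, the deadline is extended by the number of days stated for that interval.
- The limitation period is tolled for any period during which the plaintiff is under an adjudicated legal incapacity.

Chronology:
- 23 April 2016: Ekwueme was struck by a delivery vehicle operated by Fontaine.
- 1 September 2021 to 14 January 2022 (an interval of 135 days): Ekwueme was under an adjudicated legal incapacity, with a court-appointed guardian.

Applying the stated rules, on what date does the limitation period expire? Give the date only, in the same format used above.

The cause of action accrued on 23 April 2016, the date of the act.
6 years from 23 April 2016 is 23 April 2022.
The plaintiff's legal incapacity from 1 September 2021 to 14 January 2022 tolled the period for 135 days, extending the deadline to 5 September 2022.

5 September 2022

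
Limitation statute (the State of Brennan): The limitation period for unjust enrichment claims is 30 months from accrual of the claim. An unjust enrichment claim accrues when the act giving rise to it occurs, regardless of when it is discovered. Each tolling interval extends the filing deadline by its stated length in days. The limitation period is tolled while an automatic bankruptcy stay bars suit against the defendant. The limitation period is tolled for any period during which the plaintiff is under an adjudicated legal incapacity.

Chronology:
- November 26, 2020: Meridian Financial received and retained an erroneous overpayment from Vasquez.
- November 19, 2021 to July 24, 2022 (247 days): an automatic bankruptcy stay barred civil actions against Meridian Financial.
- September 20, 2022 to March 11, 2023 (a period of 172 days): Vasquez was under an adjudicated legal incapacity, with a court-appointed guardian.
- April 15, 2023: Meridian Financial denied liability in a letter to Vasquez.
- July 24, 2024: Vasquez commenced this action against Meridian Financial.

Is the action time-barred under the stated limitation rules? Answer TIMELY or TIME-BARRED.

TIME-BARRED

The claim accrued on November 26, 2020, the date of the act.
30 months from November 26, 2020 is May 26, 2023.
The automatic bankruptcy stay from November 19, 2021 to July 24, 2022 tolled the period for 247 days, extending the deadline to January 28, 2024.
Because the plaintiff's legal incapacity ran from September 20, 2022 to March 11, 2023, the deadline is extended by 172 days to July 18, 2024.
None of the other events listed affects the running of the period under the stated rules.
Filing on July 24, 2024 missed the July 18, 2024 deadline — the action is time-barred.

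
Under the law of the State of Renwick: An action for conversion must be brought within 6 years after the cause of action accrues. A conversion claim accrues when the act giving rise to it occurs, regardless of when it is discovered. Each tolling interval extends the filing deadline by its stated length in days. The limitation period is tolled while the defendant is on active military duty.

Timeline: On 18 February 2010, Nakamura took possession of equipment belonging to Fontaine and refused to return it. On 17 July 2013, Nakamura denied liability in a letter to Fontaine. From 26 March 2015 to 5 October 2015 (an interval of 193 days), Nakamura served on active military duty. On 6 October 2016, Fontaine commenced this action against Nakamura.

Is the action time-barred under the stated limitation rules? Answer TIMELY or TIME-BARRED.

TIME-BARRED

The cause of action accrued on 18 February 2010, the date of the act.
6 years from 18 February 2010 is 18 February 2016.
The defendant's active military service from 26 March 2015 to 5 October 2015 tolled the period for 193 days, extending the deadline to 29 August 2016.
None of the other events listed affects the running of the period under the stated rules.
Fontaine filed on 6 October 2016, after the 29 August 2016 deadline, so the action is time-barred.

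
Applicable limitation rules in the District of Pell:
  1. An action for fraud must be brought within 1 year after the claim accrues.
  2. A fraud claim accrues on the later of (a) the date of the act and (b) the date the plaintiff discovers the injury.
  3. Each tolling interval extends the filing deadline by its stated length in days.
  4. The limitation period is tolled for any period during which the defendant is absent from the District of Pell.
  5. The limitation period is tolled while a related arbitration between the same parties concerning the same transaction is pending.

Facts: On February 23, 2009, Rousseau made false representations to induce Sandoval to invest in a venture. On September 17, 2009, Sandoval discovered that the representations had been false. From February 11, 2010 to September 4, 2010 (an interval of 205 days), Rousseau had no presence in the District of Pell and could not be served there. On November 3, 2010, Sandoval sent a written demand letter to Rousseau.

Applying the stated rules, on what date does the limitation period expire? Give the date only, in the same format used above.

The claim accrued on September 17, 2009 — the later of the February 23, 2009 act and the September 17, 2009 discovery.
The untolled deadline — 1 year after September 17, 2009 — is September 17, 2010.
The period was tolled for 205 days by the defendant's absence from the jurisdiction (February 11, 2010 to September 4, 2010), pushing the deadline to April 10, 2011.
None of the other events listed affects the running of the period under the stated rules.

April 10, 2011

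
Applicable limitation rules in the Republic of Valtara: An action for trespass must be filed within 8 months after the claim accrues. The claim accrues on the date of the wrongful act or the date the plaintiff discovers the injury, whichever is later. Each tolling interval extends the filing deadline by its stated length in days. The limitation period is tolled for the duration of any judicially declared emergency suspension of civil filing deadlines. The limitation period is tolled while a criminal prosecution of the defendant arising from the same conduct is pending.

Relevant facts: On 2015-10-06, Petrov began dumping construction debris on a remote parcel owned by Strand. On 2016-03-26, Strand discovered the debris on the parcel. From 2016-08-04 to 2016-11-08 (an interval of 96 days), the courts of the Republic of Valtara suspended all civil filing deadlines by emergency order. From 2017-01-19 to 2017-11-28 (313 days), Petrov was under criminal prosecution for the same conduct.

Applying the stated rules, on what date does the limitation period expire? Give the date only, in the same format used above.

Taking the later of the act (2015-10-06) and discovery (2016-03-26), the claim accrued on 2016-03-26.
The untolled deadline — 8 months after 2016-03-26 — is 2016-11-26.
The period was tolled for 96 days by the emergency suspension of filing deadlines (2016-08-04 to 2016-11-08), pushing the deadline to 2017-03-02.
The pending criminal prosecution from 2017-01-19 to 2017-11-28 tolled the period for 313 days, extending the deadline to 2018-01-09.

2018-01-09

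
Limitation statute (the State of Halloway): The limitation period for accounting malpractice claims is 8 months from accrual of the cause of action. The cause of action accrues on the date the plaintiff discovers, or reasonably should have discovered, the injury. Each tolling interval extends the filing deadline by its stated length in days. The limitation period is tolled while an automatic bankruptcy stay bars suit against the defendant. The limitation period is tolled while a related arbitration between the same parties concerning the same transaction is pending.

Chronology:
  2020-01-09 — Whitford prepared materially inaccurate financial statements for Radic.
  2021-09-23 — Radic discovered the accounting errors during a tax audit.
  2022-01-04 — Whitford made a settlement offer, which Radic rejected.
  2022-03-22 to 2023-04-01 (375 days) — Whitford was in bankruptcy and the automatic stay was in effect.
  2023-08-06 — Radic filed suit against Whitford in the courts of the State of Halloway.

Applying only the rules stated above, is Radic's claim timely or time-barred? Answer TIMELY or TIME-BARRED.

Accrual is tied to discovery, so the period began on 2021-09-23 rather than on 2020-01-09 when the act occurred.
Adding the 8 months base period to 2021-09-23 gives a deadline of 2022-05-23, before any tolling.
The automatic bankruptcy stay from 2022-03-22 to 2023-04-01 tolled the period for 375 days, extending the deadline to 2023-06-02.
None of the other events listed affects the running of the period under the stated rules.
Radic filed on 2023-08-06, after the 2023-06-02 deadline, so the action is time-barred.

TIME-BARRED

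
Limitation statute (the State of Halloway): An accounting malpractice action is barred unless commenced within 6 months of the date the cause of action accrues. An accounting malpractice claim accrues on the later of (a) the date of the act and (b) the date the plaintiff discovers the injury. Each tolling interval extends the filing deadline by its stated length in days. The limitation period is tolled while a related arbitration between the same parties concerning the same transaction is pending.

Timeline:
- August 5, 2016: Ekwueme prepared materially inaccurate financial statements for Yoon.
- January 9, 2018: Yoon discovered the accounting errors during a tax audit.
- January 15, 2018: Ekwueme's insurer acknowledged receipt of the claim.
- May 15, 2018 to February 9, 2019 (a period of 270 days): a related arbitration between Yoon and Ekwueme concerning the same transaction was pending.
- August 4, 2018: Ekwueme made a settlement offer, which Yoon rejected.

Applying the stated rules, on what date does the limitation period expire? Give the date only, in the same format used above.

The claim accrued on January 9, 2018 — the later of the August 5, 2016 act and the January 9, 2018 discovery.
6 months from January 9, 2018 is July 9, 2018.
The period was tolled for 270 days by the pending related arbitration (May 15, 2018 to February 9, 2019), pushing the deadline to April 5, 2019.
None of the other events listed affects the running of the period under the stated rules.

April 5, 2019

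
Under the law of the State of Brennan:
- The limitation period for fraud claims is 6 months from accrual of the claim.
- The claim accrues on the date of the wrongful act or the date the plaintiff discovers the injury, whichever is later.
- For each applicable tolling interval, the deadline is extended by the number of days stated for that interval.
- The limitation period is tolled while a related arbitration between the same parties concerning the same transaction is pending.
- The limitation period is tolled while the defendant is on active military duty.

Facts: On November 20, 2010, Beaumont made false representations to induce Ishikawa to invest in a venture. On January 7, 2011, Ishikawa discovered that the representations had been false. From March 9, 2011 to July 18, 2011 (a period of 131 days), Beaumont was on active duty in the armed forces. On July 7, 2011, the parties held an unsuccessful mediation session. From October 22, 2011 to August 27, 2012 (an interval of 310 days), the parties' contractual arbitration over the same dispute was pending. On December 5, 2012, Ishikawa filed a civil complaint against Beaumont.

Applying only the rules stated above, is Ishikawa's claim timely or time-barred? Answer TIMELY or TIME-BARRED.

TIME-BARRED

Because discovery on January 7, 2011 post-dates the November 20, 2010 act, accrual under the later-of rule falls on January 7, 2011.
The untolled deadline — 6 months after January 7, 2011 — is July 7, 2011.
Because the defendant's active military service ran from March 9, 2011 to July 18, 2011, the deadline is extended by 131 days to November 15, 2011.
Because the pending related arbitration ran from October 22, 2011 to August 27, 2012, the deadline is extended by 310 days to September 20, 2012.
The other events in the timeline have no effect on the limitation period under the stated rules.
The December 5, 2012 filing falls after the September 20, 2012 deadline; the claim is time-barred.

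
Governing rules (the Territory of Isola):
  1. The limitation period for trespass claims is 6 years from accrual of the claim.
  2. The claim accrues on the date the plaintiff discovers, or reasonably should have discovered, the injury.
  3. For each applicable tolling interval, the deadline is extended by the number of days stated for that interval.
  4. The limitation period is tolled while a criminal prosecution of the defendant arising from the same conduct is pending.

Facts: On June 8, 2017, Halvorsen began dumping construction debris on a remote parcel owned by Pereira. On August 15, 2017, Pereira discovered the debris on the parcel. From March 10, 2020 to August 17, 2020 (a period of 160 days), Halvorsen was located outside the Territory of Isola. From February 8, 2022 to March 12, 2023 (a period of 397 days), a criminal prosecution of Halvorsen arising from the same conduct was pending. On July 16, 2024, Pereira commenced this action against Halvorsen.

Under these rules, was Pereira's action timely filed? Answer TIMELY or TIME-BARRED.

Under the discovery rule, the claim accrued on August 15, 2017, when Pereira discovered the injury — not on the June 8, 2017 date of the underlying act.
Adding the 6 years base period to August 15, 2017 gives a deadline of August 15, 2023, before any tolling.
The period was tolled for 397 days by the pending criminal prosecution (February 8, 2022 to March 12, 2023), pushing the deadline to September 15, 2024.
No stated provision tolls the period for the defendant's absence, so the interval from March 10, 2020 to August 17, 2020 has no effect on the deadline.
Filing on July 16, 2024 beat the September 15, 2024 deadline — the action is timely.

TIMELY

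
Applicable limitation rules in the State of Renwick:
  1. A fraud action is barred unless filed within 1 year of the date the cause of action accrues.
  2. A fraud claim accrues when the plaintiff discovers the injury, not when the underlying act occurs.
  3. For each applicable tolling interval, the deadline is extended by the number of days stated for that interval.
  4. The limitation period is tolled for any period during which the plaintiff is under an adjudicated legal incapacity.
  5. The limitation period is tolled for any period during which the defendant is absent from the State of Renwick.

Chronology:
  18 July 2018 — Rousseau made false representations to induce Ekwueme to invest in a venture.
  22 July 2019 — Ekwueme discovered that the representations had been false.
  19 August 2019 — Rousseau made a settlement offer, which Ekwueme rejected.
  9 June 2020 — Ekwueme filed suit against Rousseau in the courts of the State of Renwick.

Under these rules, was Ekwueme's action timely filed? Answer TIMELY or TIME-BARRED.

TIMELY

Accrual is tied to discovery, so the period began on 22 July 2019 rather than on 18 July 2018 when the act occurred.
The untolled deadline — 1 year after 22 July 2019 — is 22 July 2020.
The other events in the timeline have no effect on the limitation period under the stated rules.
The 9 June 2020 filing precedes the 22 July 2020 deadline; the claim is timely.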